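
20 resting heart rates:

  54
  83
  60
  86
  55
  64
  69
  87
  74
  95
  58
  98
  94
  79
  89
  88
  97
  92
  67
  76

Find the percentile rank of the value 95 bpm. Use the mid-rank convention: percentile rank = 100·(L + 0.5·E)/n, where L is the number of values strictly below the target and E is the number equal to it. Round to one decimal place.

87.5

Sorted: 54, 55, 58, 60, 64, 67, 69, 74, 76, 79, 83, 86, 87, 88, 89, 92, 94, 95, 97, 98.
Count below 95: L = 17; count equal: E = 1; n = 20.
Percentile rank = 100·(17 + 0.5·1)/20 = 100·17.5/20 = 87.5.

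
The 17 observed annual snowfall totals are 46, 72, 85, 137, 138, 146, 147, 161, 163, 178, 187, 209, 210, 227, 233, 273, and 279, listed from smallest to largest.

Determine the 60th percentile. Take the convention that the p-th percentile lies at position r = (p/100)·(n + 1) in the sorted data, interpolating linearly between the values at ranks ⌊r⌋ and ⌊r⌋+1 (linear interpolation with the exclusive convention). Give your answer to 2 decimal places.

n = 17.
r = (60/100)·(17 + 1) = 10.8.
Rank 10 is 178 and rank 11 is 187.
Interpolate: 178 + 0.8·(187 − 178) = 178 + 0.8·9 = 185.2.

185.20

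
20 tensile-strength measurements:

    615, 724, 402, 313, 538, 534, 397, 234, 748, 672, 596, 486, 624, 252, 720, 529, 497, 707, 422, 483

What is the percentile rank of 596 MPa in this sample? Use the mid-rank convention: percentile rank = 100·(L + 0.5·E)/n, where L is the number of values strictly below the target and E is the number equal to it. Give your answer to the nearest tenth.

Sorted: 234, 252, 313, 397, 402, 422, 483, 486, 497, 529, 534, 538, 596, 615, 624, 672, 707, 720, 724, 748.
Count below 596: L = 12; count equal: E = 1; n = 20.
Percentile rank = 100·(12 + 0.5·1)/20 = 100·12.5/20 = 62.5.

62.5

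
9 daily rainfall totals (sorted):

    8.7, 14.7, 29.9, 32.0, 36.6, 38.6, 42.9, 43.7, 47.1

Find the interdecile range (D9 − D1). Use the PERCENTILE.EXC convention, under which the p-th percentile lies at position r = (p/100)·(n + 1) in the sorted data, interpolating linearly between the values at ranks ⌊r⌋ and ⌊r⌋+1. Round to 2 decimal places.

n = 9.
P10: r = 1 (integer) → 8.7.
P90: r = 9 (integer) → 47.1.
Difference: 47.1 − 8.7 = 38.4.

38.40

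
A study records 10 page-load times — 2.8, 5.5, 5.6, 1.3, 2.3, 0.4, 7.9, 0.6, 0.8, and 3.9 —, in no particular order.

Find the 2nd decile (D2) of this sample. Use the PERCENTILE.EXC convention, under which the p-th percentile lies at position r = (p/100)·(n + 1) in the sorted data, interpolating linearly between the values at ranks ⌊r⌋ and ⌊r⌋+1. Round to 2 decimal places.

Sorted: 0.4, 0.6, 0.8, 1.3, 2.3, 2.8, 3.9, 5.5, 5.6, 7.9.
n = 10.
r = (20/100)·(10 + 1) = 2.2.
Rank 2 is 0.6 and rank 3 is 0.8.
Interpolate: 0.6 + 0.2·(0.8 − 0.6) = 0.6 + 0.2·0.2 = 0.64.

0.64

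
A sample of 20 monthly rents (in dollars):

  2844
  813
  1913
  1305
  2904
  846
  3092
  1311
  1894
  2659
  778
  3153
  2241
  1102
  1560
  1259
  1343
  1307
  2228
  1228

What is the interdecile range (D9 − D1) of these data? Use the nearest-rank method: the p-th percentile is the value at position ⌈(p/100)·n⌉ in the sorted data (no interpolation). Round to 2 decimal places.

2091.00

Sorted: 778, 813, 846, 1102, 1228, 1259, 1305, 1307, 1311, 1343, 1560, 1894, 1913, 2228, 2241, 2659, 2844, 2904, 3092, 3153.
n = 20.
P10: rank ⌈10/100·20⌉ = 2 → 813.
P90: rank ⌈90/100·20⌉ = 18 → 2904.
Difference: 2904 − 813 = 2091.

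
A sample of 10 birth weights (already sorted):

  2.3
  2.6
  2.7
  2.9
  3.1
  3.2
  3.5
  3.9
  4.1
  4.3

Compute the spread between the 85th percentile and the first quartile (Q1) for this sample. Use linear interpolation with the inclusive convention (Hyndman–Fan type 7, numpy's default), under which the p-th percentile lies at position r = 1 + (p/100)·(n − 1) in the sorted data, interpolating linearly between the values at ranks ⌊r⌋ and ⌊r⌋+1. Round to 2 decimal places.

1.28

n = 10.
P25: r = 3.25; ranks 3–4 are 2.7, 2.9; interpolating gives 2.75.
P85: r = 8.65; ranks 8–9 are 3.9, 4.1; interpolating gives 4.03.
Difference: 4.03 − 2.75 = 1.28.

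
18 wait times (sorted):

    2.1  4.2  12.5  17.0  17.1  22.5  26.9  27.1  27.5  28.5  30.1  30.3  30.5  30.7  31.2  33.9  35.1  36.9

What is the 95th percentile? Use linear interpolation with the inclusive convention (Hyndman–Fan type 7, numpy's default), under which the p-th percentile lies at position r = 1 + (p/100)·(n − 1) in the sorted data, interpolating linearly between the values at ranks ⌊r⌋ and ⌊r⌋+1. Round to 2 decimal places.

n = 18.
r = 1 + (95/100)·(18 − 1) = 1 + 16.15 = 17.15.
Rank 17 is 35.1 and rank 18 is 36.9.
Interpolate: 35.1 + 0.15·(36.9 − 35.1) = 35.1 + 0.15·1.8 = 35.37.

35.37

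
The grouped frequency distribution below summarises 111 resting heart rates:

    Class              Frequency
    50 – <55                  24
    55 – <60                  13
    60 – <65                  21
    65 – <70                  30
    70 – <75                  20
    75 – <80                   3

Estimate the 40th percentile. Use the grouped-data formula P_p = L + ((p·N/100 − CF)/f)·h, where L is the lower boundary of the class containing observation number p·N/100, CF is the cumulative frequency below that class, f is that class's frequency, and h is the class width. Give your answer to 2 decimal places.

N = 111; target position k = 40/100 · 111 = 44.4.
Cumulative frequencies: 24, 37, 58, 88, 108, 111.
Observation 44.4 falls in the class 60 – <65.
L = 60, CF = 37, f = 21, h = 5.
P40 = 60 + ((44.4 − 37)/21)·5 = 60 + 1.7619 = 61.7619.

61.76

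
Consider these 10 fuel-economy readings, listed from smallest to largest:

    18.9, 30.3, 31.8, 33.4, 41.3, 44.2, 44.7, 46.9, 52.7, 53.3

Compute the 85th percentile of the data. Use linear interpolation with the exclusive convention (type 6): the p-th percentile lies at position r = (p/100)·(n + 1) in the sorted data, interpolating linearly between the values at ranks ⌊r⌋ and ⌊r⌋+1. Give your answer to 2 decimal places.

52.91

n = 10.
r = (85/100)·(10 + 1) = 9.35.
Rank 9 is 52.7 and rank 10 is 53.3.
Interpolate: 52.7 + 0.35·(53.3 − 52.7) = 52.7 + 0.35·0.6 = 52.91.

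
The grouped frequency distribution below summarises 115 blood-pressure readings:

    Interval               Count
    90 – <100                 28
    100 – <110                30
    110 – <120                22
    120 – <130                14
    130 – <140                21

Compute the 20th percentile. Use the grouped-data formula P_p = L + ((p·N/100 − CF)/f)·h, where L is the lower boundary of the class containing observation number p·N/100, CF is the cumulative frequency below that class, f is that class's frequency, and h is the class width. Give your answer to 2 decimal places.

98.21

N = 115; target position k = 20/100 · 115 = 23.
Cumulative frequencies: 28, 58, 80, 94, 115.
Observation 23 falls in the class 90 – <100.
L = 90, CF = 0, f = 28, h = 10.
P20 = 90 + ((23 − 0)/28)·10 = 90 + 8.21429 = 98.2143.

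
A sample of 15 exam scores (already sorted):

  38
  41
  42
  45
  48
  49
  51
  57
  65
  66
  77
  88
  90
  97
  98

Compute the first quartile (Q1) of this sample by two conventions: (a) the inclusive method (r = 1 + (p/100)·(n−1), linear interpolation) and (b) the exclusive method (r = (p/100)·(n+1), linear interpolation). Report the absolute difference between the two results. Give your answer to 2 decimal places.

n = 15.
(a) r = 4.5; between ranks 4 (45) and 5 (48): 46.5.
(b) r = 4 → value at rank 4 = 45.
|46.5 − 45| = 1.5.

1.50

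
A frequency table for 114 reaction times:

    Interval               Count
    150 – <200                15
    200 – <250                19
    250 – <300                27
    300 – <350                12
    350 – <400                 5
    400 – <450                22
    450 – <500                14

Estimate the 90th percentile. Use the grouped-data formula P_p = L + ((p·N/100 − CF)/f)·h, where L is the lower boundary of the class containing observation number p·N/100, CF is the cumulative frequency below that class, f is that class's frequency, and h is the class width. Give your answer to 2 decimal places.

N = 114; target position k = 90/100 · 114 = 102.6.
Cumulative frequencies: 15, 34, 61, 73, 78, 100, 114.
Observation 102.6 falls in the class 450 – <500.
L = 450, CF = 100, f = 14, h = 50.
P90 = 450 + ((102.6 − 100)/14)·50 = 450 + 9.28571 = 459.286.

459.29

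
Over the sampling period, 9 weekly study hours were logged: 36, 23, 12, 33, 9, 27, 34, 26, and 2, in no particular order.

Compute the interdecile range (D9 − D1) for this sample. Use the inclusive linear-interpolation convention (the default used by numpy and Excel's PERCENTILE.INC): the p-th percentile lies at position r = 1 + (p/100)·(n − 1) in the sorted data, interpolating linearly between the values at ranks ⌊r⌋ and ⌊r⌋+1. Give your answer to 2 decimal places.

Sorted: 2, 9, 12, 23, 26, 27, 33, 34, 36.
n = 9.
P10: r = 1.8; ranks 1–2 are 2, 9; interpolating gives 7.6.
P90: r = 8.2; ranks 8–9 are 34, 36; interpolating gives 34.4.
Difference: 34.4 − 7.6 = 26.8.

26.80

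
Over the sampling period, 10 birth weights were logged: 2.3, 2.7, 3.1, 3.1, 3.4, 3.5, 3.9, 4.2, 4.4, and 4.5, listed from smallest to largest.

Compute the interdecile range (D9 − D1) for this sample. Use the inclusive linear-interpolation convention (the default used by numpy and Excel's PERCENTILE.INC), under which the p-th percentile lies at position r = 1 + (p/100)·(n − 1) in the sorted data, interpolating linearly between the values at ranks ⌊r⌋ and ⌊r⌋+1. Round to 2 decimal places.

1.75

n = 10.
P10: r = 1.9; ranks 1–2 are 2.3, 2.7; interpolating gives 2.66.
P90: r = 9.1; ranks 9–10 are 4.4, 4.5; interpolating gives 4.41.
Difference: 4.41 − 2.66 = 1.75.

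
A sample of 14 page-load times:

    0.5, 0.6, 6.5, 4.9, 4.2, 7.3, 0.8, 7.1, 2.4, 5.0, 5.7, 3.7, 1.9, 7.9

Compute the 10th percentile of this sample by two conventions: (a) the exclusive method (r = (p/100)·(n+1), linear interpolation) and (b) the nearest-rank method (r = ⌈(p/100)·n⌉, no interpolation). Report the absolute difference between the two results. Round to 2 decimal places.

Sorted: 0.5, 0.6, 0.8, 1.9, 2.4, 3.7, 4.2, 4.9, 5.0, 5.7, 6.5, 7.1, 7.3, 7.9.
n = 14.
(a) r = 1.5; between ranks 1 (0.5) and 2 (0.6): 0.55.
(b) the nearest-rank method: rank 2 → 0.6.
|0.55 − 0.6| = 0.05.

0.05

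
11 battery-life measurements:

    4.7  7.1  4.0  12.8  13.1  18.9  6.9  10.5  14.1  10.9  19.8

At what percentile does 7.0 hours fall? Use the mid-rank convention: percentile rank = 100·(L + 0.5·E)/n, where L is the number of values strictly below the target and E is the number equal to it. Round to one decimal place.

27.3

Sorted: 4.0, 4.7, 6.9, 7.1, 10.5, 10.9, 12.8, 13.1, 14.1, 18.9, 19.8.
Count below 7.0: L = 3; count equal: E = 0; n = 11.
Percentile rank = 100·(3 + 0.5·0)/11 = 100·3/11 = 27.27.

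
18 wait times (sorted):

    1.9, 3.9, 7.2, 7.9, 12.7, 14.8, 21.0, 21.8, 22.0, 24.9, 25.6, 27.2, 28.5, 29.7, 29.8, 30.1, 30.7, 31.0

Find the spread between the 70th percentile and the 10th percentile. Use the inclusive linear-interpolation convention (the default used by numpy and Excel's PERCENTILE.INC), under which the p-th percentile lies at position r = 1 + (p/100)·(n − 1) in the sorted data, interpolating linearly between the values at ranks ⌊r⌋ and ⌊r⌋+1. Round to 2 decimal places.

22.16

n = 18.
P10: r = 2.7; ranks 2–3 are 3.9, 7.2; interpolating gives 6.21.
P70: r = 12.9; ranks 12–13 are 27.2, 28.5; interpolating gives 28.37.
Difference: 28.37 − 6.21 = 22.16.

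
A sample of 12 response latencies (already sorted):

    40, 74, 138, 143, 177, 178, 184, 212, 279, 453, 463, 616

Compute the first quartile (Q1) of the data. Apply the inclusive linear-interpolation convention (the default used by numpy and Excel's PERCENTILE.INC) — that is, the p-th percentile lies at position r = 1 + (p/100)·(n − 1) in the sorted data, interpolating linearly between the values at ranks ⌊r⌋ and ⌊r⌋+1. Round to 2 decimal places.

141.75

n = 12.
r = 1 + (25/100)·(12 − 1) = 1 + 2.75 = 3.75.
Rank 3 is 138 and rank 4 is 143.
Interpolate: 138 + 0.75·(143 − 138) = 138 + 0.75·5 = 141.75.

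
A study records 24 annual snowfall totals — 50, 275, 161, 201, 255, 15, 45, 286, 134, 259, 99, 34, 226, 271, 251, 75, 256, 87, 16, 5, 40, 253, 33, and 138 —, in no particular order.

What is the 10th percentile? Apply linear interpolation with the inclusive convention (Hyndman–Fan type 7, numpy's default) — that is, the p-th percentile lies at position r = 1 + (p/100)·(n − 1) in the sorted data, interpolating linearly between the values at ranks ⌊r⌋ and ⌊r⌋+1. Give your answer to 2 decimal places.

Sorted: 5, 15, 16, 33, 34, 40, 45, 50, 75, 87, 99, 134, 138, 161, 201, 226, 251, 253, 255, 256, 259, 271, 275, 286.
n = 24.
r = 1 + (10/100)·(24 − 1) = 1 + 2.3 = 3.3.
Rank 3 is 16 and rank 4 is 33.
Interpolate: 16 + 0.3·(33 − 16) = 16 + 0.3·17 = 21.1.

21.10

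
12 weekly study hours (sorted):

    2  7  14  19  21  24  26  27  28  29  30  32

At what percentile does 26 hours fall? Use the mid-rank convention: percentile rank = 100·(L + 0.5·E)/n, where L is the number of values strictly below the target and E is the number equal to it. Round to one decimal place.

Count below 26: L = 6; count equal: E = 1; n = 12.
Percentile rank = 100·(6 + 0.5·1)/12 = 100·6.5/12 = 54.17.

54.2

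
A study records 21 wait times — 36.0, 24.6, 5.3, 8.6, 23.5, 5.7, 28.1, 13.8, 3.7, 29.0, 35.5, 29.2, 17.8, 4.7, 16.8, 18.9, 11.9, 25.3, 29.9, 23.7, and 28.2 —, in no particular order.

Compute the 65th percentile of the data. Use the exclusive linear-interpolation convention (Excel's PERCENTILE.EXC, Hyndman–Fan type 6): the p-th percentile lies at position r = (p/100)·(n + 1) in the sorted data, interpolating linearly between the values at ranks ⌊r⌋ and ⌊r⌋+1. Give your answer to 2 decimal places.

26.14

Sorted: 3.7, 4.7, 5.3, 5.7, 8.6, 11.9, 13.8, 16.8, 17.8, 18.9, 23.5, 23.7, 24.6, 25.3, 28.1, 28.2, 29.0, 29.2, 29.9, 35.5, 36.0.
n = 21.
r = (65/100)·(21 + 1) = 14.3.
Rank 14 is 25.3 and rank 15 is 28.1.
Interpolate: 25.3 + 0.3·(28.1 − 25.3) = 25.3 + 0.3·2.8 = 26.14.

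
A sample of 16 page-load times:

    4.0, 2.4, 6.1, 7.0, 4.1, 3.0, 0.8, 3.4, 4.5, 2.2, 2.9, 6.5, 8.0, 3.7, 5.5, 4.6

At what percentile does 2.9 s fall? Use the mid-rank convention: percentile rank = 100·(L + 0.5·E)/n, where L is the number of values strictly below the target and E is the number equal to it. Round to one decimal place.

21.9

Sorted: 0.8, 2.2, 2.4, 2.9, 3.0, 3.4, 3.7, 4.0, 4.1, 4.5, 4.6, 5.5, 6.1, 6.5, 7.0, 8.0.
Count below 2.9: L = 3; count equal: E = 1; n = 16.
Percentile rank = 100·(3 + 0.5·1)/16 = 100·3.5/16 = 21.88.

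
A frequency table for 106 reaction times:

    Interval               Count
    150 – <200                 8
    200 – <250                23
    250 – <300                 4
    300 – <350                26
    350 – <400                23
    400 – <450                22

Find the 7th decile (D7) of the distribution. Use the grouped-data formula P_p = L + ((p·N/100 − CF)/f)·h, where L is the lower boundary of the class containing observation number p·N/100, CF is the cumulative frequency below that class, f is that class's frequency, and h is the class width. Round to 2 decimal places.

N = 106; target position k = 70/100 · 106 = 74.2.
Cumulative frequencies: 8, 31, 35, 61, 84, 106.
Observation 74.2 falls in the class 350 – <400.
L = 350, CF = 61, f = 23, h = 50.
P70 = 350 + ((74.2 − 61)/23)·50 = 350 + 28.6957 = 378.696.

378.70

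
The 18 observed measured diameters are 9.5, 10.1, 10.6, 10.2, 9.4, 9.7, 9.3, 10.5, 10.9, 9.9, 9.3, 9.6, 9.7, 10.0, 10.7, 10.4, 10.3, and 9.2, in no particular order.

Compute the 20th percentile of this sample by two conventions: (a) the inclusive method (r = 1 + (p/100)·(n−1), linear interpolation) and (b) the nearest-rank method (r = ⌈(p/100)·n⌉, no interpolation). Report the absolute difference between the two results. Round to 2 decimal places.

Sorted: 9.2, 9.3, 9.3, 9.4, 9.5, 9.6, 9.7, 9.7, 9.9, 10.0, 10.1, 10.2, 10.3, 10.4, 10.5, 10.6, 10.7, 10.9.
n = 18.
(a) r = 4.4; between ranks 4 (9.4) and 5 (9.5): 9.44.
(b) the nearest-rank method: rank 4 → 9.4.
|9.44 − 9.4| = 0.04.

0.04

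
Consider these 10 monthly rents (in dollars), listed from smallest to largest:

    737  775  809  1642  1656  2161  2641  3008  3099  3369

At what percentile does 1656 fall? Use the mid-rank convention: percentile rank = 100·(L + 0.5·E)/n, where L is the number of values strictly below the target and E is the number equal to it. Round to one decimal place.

Count below 1656: L = 4; count equal: E = 1; n = 10.
Percentile rank = 100·(4 + 0.5·1)/10 = 100·4.5/10 = 45.

45.0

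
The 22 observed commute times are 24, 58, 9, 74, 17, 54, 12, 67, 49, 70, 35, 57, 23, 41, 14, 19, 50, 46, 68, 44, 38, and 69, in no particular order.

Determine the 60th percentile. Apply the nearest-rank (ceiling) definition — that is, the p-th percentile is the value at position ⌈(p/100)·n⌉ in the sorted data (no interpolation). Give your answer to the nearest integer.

Sorted: 9, 12, 14, 17, 19, 23, 24, 35, 38, 41, 44, 46, 49, 50, 54, 57, 58, 67, 68, 69, 70, 74.
n = 22.
Position = ⌈60/100 · 22⌉ = ⌈13.2⌉ = 14.
The value at rank 14 is 50.

50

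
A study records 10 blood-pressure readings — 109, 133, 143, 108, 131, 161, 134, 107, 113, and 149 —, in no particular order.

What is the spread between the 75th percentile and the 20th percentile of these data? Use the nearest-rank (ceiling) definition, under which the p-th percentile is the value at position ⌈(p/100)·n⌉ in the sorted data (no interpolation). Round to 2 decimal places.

Sorted: 107, 108, 109, 113, 131, 133, 134, 143, 149, 161.
n = 10.
P20: rank ⌈20/100·10⌉ = 2 → 108.
P75: rank ⌈75/100·10⌉ = 8 → 143.
Difference: 143 − 108 = 35.

35.00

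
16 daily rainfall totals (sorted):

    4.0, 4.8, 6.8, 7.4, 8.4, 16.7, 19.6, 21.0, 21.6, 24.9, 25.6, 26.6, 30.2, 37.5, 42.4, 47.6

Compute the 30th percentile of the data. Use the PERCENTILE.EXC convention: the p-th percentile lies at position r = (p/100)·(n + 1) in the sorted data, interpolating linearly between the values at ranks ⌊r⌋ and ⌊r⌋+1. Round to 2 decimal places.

n = 16.
r = (30/100)·(16 + 1) = 5.1.
Rank 5 is 8.4 and rank 6 is 16.7.
Interpolate: 8.4 + 0.1·(16.7 − 8.4) = 8.4 + 0.1·8.3 = 9.23.

9.23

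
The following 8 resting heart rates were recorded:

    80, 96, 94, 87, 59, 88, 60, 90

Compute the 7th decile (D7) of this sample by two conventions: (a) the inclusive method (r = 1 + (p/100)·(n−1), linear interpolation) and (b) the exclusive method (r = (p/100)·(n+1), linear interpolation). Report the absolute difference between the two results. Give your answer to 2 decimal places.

Sorted: 59, 60, 80, 87, 88, 90, 94, 96.
n = 8.
(a) r = 5.9; between ranks 5 (88) and 6 (90): 89.8.
(b) r = 6.3; between ranks 6 (90) and 7 (94): 91.2.
|89.8 − 91.2| = 1.4.

1.40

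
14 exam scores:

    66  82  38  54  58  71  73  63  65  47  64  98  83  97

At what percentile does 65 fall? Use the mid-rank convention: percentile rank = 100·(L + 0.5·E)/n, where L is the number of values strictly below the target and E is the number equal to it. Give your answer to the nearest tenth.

Sorted: 38, 47, 54, 58, 63, 64, 65, 66, 71, 73, 82, 83, 97, 98.
Count below 65: L = 6; count equal: E = 1; n = 14.
Percentile rank = 100·(6 + 0.5·1)/14 = 100·6.5/14 = 46.43.

46.4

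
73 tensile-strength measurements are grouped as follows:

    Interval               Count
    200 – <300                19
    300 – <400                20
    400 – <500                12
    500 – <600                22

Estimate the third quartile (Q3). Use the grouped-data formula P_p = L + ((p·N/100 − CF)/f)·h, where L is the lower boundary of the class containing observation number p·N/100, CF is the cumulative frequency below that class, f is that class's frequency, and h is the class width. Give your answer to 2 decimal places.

N = 73; target position k = 75/100 · 73 = 54.75.
Cumulative frequencies: 19, 39, 51, 73.
Observation 54.75 falls in the class 500 – <600.
L = 500, CF = 51, f = 22, h = 100.
P75 = 500 + ((54.75 − 51)/22)·100 = 500 + 17.0455 = 517.045.

517.05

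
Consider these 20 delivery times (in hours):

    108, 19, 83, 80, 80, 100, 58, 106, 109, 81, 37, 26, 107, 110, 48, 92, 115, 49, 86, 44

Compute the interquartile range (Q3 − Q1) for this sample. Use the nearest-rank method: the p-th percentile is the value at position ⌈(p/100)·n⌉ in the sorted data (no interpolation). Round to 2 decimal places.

58.00

Sorted: 19, 26, 37, 44, 48, 49, 58, 80, 80, 81, 83, 86, 92, 100, 106, 107, 108, 109, 110, 115.
n = 20.
P25: rank ⌈25/100·20⌉ = 5 → 48.
P75: rank ⌈75/100·20⌉ = 15 → 106.
Difference: 106 − 48 = 58.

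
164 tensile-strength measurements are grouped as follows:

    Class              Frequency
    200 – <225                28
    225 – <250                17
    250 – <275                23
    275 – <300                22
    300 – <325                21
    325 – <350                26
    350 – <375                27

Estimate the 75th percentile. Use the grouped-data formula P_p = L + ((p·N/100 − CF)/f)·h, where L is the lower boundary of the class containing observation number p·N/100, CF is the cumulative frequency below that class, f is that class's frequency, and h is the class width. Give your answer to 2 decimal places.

N = 164; target position k = 75/100 · 164 = 123.
Cumulative frequencies: 28, 45, 68, 90, 111, 137, 164.
Observation 123 falls in the class 325 – <350.
L = 325, CF = 111, f = 26, h = 25.
P75 = 325 + ((123 − 111)/26)·25 = 325 + 11.5385 = 336.538.

336.54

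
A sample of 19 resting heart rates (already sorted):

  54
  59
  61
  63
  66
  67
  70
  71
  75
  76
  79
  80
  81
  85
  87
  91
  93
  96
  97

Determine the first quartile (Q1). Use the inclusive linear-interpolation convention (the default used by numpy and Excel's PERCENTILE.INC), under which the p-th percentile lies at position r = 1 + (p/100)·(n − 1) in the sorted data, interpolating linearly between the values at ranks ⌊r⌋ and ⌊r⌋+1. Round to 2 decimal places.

66.50

n = 19.
r = 1 + (25/100)·(19 − 1) = 1 + 4.5 = 5.5.
Rank 5 is 66 and rank 6 is 67.
Interpolate: 66 + 0.5·(67 − 66) = 66 + 0.5·1 = 66.5.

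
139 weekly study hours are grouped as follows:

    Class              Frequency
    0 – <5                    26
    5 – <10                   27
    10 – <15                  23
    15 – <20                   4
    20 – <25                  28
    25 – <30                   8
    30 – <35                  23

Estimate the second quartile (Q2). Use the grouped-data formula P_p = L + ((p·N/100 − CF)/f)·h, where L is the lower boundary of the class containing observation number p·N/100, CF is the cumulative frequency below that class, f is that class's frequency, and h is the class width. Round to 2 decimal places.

N = 139; target position k = 50/100 · 139 = 69.5.
Cumulative frequencies: 26, 53, 76, 80, 108, 116, 139.
Observation 69.5 falls in the class 10 – <15.
L = 10, CF = 53, f = 23, h = 5.
P50 = 10 + ((69.5 − 53)/23)·5 = 10 + 3.58696 = 13.587.

13.59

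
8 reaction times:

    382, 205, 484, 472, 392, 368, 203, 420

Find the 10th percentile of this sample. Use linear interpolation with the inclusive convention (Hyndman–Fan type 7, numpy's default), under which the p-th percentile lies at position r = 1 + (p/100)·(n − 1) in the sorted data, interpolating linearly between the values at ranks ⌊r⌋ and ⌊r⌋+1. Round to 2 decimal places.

204.40

Sorted: 203, 205, 368, 382, 392, 420, 472, 484.
n = 8.
r = 1 + (10/100)·(8 − 1) = 1 + 0.7 = 1.7.
Rank 1 is 203 and rank 2 is 205.
Interpolate: 203 + 0.7·(205 − 203) = 203 + 0.7·2 = 204.4.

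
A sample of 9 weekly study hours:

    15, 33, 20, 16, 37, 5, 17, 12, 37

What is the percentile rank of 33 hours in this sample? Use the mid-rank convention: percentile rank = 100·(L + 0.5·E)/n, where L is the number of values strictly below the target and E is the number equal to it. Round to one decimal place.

72.2

Sorted: 5, 12, 15, 16, 17, 20, 33, 37, 37.
Count below 33: L = 6; count equal: E = 1; n = 9.
Percentile rank = 100·(6 + 0.5·1)/9 = 100·6.5/9 = 72.22.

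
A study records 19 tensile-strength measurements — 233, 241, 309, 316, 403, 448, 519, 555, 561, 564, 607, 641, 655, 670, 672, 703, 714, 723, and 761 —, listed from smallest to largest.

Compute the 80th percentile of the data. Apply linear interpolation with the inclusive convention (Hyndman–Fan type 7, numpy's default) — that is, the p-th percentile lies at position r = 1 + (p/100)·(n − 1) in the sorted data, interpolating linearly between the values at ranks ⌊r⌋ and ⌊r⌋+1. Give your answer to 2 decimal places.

684.40

n = 19.
r = 1 + (80/100)·(19 − 1) = 1 + 14.4 = 15.4.
Rank 15 is 672 and rank 16 is 703.
Interpolate: 672 + 0.4·(703 − 672) = 672 + 0.4·31 = 684.4.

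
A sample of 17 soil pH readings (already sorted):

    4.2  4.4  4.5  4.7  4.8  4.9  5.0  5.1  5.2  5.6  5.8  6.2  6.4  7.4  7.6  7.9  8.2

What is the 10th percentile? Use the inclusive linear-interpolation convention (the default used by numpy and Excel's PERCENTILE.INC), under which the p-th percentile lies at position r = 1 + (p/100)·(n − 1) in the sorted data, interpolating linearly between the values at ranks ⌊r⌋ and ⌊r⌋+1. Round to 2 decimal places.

n = 17.
r = 1 + (10/100)·(17 − 1) = 1 + 1.6 = 2.6.
Rank 2 is 4.4 and rank 3 is 4.5.
Interpolate: 4.4 + 0.6·(4.5 − 4.4) = 4.4 + 0.6·0.1 = 4.46.

4.46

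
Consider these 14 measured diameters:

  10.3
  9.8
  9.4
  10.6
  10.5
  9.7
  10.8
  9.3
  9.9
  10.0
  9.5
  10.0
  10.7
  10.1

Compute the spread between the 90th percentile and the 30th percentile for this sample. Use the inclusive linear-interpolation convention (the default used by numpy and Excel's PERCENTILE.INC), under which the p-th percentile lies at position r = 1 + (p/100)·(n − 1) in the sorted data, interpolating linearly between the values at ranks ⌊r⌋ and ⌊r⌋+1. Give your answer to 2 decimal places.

0.88

Sorted: 9.3, 9.4, 9.5, 9.7, 9.8, 9.9, 10.0, 10.0, 10.1, 10.3, 10.5, 10.6, 10.7, 10.8.
n = 14.
P30: r = 4.9; ranks 4–5 are 9.7, 9.8; interpolating gives 9.79.
P90: r = 12.7; ranks 12–13 are 10.6, 10.7; interpolating gives 10.67.
Difference: 10.67 − 9.79 = 0.88.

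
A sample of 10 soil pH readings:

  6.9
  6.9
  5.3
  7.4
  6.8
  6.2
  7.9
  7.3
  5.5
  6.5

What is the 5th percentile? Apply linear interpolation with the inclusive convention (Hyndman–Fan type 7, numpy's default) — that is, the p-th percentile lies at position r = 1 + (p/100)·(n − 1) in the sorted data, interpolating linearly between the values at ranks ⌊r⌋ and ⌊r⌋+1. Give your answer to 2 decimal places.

Sorted: 5.3, 5.5, 6.2, 6.5, 6.8, 6.9, 6.9, 7.3, 7.4, 7.9.
n = 10.
r = 1 + (5/100)·(10 − 1) = 1 + 0.45 = 1.45.
Rank 1 is 5.3 and rank 2 is 5.5.
Interpolate: 5.3 + 0.45·(5.5 − 5.3) = 5.3 + 0.45·0.2 = 5.39.

5.39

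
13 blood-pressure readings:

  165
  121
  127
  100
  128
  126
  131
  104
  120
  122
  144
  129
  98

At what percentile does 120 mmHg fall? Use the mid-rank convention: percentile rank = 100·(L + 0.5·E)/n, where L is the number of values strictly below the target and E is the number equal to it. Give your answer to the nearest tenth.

Sorted: 98, 100, 104, 120, 121, 122, 126, 127, 128, 129, 131, 144, 165.
Count below 120: L = 3; count equal: E = 1; n = 13.
Percentile rank = 100·(3 + 0.5·1)/13 = 100·3.5/13 = 26.92.

26.9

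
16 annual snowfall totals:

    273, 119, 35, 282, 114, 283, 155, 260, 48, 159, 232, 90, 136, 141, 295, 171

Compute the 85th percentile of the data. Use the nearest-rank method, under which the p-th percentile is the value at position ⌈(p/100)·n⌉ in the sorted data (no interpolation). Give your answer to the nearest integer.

282

Sorted: 35, 48, 90, 114, 119, 136, 141, 155, 159, 171, 232, 260, 273, 282, 283, 295.
n = 16.
Position = ⌈85/100 · 16⌉ = ⌈13.6⌉ = 14.
The value at rank 14 is 282.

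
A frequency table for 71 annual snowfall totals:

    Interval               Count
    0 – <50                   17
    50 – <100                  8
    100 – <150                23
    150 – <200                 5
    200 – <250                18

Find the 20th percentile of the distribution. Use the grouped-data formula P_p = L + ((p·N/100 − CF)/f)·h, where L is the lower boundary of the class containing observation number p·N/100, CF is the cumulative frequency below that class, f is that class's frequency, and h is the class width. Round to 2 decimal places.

N = 71; target position k = 20/100 · 71 = 14.2.
Cumulative frequencies: 17, 25, 48, 53, 71.
Observation 14.2 falls in the class 0 – <50.
L = 0, CF = 0, f = 17, h = 50.
P20 = 0 + ((14.2 − 0)/17)·50 = 0 + 41.7647 = 41.7647.

41.76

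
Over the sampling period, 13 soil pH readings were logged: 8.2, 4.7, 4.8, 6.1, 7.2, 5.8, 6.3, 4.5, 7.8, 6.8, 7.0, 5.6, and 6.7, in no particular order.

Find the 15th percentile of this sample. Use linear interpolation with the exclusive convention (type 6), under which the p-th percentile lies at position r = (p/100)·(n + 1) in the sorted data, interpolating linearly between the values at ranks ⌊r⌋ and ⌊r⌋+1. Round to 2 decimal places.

4.71

Sorted: 4.5, 4.7, 4.8, 5.6, 5.8, 6.1, 6.3, 6.7, 6.8, 7.0, 7.2, 7.8, 8.2.
n = 13.
r = (15/100)·(13 + 1) = 2.1.
Rank 2 is 4.7 and rank 3 is 4.8.
Interpolate: 4.7 + 0.1·(4.8 − 4.7) = 4.7 + 0.1·0.1 = 4.71.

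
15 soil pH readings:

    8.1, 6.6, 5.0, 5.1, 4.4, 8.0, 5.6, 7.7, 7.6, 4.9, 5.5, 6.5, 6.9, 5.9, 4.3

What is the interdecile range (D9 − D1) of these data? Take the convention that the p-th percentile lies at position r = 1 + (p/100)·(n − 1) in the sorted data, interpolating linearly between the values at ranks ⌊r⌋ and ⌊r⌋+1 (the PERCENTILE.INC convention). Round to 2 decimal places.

Sorted: 4.3, 4.4, 4.9, 5.0, 5.1, 5.5, 5.6, 5.9, 6.5, 6.6, 6.9, 7.6, 7.7, 8.0, 8.1.
n = 15.
P10: r = 2.4; ranks 2–3 are 4.4, 4.9; interpolating gives 4.6.
P90: r = 13.6; ranks 13–14 are 7.7, 8.0; interpolating gives 7.88.
Difference: 7.88 − 4.6 = 3.28.

3.28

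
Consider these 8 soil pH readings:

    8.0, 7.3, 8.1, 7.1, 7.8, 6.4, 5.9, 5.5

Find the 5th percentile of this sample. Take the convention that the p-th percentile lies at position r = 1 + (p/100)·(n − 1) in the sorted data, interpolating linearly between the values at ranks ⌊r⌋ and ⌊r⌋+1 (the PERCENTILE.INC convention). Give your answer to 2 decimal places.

Sorted: 5.5, 5.9, 6.4, 7.1, 7.3, 7.8, 8.0, 8.1.
n = 8.
r = 1 + (5/100)·(8 − 1) = 1 + 0.35 = 1.35.
Rank 1 is 5.5 and rank 2 is 5.9.
Interpolate: 5.5 + 0.35·(5.9 − 5.5) = 5.5 + 0.35·0.4 = 5.64.

5.64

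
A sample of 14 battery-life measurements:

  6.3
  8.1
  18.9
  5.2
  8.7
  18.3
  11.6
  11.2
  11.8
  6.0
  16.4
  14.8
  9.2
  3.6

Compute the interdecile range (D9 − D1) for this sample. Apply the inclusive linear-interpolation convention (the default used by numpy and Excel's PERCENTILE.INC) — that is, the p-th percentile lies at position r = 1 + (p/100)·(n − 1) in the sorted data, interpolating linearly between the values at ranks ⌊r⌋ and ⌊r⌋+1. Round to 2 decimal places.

12.29

Sorted: 3.6, 5.2, 6.0, 6.3, 8.1, 8.7, 9.2, 11.2, 11.6, 11.8, 14.8, 16.4, 18.3, 18.9.
n = 14.
P10: r = 2.3; ranks 2–3 are 5.2, 6.0; interpolating gives 5.44.
P90: r = 12.7; ranks 12–13 are 16.4, 18.3; interpolating gives 17.73.
Difference: 17.73 − 5.44 = 12.29.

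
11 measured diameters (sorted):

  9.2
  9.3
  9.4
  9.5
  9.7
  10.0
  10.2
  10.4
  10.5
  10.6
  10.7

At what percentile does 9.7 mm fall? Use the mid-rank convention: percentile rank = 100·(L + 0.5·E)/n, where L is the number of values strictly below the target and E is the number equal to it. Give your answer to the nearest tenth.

40.9

Count below 9.7: L = 4; count equal: E = 1; n = 11.
Percentile rank = 100·(4 + 0.5·1)/11 = 100·4.5/11 = 40.91.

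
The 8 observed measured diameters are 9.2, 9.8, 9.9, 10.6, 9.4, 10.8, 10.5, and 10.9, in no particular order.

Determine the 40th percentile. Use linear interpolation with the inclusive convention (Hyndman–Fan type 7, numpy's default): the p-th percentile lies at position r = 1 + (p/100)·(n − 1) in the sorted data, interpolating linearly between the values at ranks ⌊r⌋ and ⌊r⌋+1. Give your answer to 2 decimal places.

9.88

Sorted: 9.2, 9.4, 9.8, 9.9, 10.5, 10.6, 10.8, 10.9.
n = 8.
r = 1 + (40/100)·(8 − 1) = 1 + 2.8 = 3.8.
Rank 3 is 9.8 and rank 4 is 9.9.
Interpolate: 9.8 + 0.8·(9.9 − 9.8) = 9.8 + 0.8·0.1 = 9.88.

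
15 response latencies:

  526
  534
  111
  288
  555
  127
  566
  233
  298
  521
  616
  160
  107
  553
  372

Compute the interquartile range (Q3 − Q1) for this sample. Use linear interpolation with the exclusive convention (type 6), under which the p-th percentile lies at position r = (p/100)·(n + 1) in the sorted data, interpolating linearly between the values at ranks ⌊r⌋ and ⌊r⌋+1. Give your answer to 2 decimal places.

Sorted: 107, 111, 127, 160, 233, 288, 298, 372, 521, 526, 534, 553, 555, 566, 616.
n = 15.
P25: r = 4 (integer) → 160.
P75: r = 12 (integer) → 553.
Difference: 553 − 160 = 393.

393.00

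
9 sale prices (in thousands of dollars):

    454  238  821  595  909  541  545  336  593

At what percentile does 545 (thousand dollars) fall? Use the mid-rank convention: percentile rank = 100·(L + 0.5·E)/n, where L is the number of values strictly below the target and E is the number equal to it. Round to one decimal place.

Sorted: 238, 336, 454, 541, 545, 593, 595, 821, 909.
Count below 545: L = 4; count equal: E = 1; n = 9.
Percentile rank = 100·(4 + 0.5·1)/9 = 100·4.5/9 = 50.

50.0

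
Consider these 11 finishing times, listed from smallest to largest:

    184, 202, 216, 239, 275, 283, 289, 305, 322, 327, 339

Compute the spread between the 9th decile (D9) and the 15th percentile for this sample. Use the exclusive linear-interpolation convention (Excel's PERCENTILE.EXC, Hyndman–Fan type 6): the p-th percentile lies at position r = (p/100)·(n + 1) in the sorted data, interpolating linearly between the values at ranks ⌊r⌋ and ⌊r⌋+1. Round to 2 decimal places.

n = 11.
P15: r = 1.8; ranks 1–2 are 184, 202; interpolating gives 198.4.
P90: r = 10.8; ranks 10–11 are 327, 339; interpolating gives 336.6.
Difference: 336.6 − 198.4 = 138.2.

138.20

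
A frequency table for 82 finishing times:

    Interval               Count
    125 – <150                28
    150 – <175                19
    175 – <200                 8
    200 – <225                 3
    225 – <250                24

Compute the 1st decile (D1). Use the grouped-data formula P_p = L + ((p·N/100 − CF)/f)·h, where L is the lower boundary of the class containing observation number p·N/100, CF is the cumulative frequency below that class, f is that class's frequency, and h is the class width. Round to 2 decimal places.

N = 82; target position k = 10/100 · 82 = 8.2.
Cumulative frequencies: 28, 47, 55, 58, 82.
Observation 8.2 falls in the class 125 – <150.
L = 125, CF = 0, f = 28, h = 25.
P10 = 125 + ((8.2 − 0)/28)·25 = 125 + 7.32143 = 132.321.

132.32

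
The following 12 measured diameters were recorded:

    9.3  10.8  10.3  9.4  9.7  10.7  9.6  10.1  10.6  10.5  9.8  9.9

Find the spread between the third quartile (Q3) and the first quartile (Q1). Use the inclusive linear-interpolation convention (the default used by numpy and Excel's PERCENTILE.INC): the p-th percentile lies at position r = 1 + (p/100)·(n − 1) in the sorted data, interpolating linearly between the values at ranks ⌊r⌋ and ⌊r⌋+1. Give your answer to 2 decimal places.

Sorted: 9.3, 9.4, 9.6, 9.7, 9.8, 9.9, 10.1, 10.3, 10.5, 10.6, 10.7, 10.8.
n = 12.
P25: r = 3.75; ranks 3–4 are 9.6, 9.7; interpolating gives 9.675.
P75: r = 9.25; ranks 9–10 are 10.5, 10.6; interpolating gives 10.525.
Difference: 10.525 − 9.675 = 0.85.

0.85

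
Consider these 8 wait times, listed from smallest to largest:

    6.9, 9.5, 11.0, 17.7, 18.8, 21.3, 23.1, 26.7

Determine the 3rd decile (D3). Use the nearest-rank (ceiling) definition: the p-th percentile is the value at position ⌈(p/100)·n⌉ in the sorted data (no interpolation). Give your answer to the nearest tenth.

11.0

n = 8.
Position = ⌈30/100 · 8⌉ = ⌈2.4⌉ = 3.
The value at rank 3 is 11.0.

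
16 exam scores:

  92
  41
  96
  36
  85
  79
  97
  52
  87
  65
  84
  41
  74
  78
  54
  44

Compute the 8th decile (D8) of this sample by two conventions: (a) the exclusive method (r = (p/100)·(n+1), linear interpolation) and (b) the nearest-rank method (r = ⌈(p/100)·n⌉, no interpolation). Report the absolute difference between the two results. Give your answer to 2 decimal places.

3.00

Sorted: 36, 41, 41, 44, 52, 54, 65, 74, 78, 79, 84, 85, 87, 92, 96, 97.
n = 16.
(a) r = 13.6; between ranks 13 (87) and 14 (92): 90.
(b) the nearest-rank method: rank 13 → 87.
|90 − 87| = 3.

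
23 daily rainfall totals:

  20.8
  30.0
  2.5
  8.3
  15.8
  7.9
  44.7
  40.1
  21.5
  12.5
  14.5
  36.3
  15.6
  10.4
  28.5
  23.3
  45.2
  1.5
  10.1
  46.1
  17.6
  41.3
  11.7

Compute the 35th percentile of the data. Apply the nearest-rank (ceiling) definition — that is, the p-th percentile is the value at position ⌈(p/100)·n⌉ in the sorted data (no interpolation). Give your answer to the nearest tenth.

14.5

Sorted: 1.5, 2.5, 7.9, 8.3, 10.1, 10.4, 11.7, 12.5, 14.5, 15.6, 15.8, 17.6, 20.8, 21.5, 23.3, 28.5, 30.0, 36.3, 40.1, 41.3, 44.7, 45.2, 46.1.
n = 23.
Position = ⌈35/100 · 23⌉ = ⌈8.05⌉ = 9.
The value at rank 9 is 14.5.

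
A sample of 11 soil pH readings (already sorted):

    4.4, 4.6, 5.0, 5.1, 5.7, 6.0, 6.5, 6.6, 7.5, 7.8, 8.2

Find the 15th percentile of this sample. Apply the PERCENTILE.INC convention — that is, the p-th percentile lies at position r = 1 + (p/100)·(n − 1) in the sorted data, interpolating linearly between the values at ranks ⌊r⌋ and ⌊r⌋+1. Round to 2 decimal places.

n = 11.
r = 1 + (15/100)·(11 − 1) = 1 + 1.5 = 2.5.
Rank 2 is 4.6 and rank 3 is 5.0.
Interpolate: 4.6 + 0.5·(5.0 − 4.6) = 4.6 + 0.5·0.4 = 4.8.

4.80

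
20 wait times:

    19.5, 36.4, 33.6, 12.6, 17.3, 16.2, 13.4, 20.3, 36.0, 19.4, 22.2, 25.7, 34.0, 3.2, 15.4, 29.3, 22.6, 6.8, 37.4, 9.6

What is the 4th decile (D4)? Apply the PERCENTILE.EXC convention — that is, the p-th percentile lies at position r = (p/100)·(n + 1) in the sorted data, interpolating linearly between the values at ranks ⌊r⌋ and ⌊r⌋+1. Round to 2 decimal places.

18.14

Sorted: 3.2, 6.8, 9.6, 12.6, 13.4, 15.4, 16.2, 17.3, 19.4, 19.5, 20.3, 22.2, 22.6, 25.7, 29.3, 33.6, 34.0, 36.0, 36.4, 37.4.
n = 20.
r = (40/100)·(20 + 1) = 8.4.
Rank 8 is 17.3 and rank 9 is 19.4.
Interpolate: 17.3 + 0.4·(19.4 − 17.3) = 17.3 + 0.4·2.1 = 18.14.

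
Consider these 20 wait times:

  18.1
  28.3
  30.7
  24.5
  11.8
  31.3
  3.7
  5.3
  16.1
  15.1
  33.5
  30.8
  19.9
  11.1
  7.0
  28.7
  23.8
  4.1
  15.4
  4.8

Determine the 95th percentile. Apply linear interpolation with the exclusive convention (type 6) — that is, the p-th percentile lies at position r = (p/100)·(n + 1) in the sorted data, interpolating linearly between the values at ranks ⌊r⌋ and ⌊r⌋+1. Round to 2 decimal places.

Sorted: 3.7, 4.1, 4.8, 5.3, 7.0, 11.1, 11.8, 15.1, 15.4, 16.1, 18.1, 19.9, 23.8, 24.5, 28.3, 28.7, 30.7, 30.8, 31.3, 33.5.
n = 20.
r = (95/100)·(20 + 1) = 19.95.
Rank 19 is 31.3 and rank 20 is 33.5.
Interpolate: 31.3 + 0.95·(33.5 − 31.3) = 31.3 + 0.95·2.2 = 33.39.

33.39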